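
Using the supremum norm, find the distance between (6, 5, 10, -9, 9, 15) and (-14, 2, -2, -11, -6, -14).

max(|x_i - y_i|) = max(|6 - (-14)|, |5 - 2|, |10 - (-2)|, |-9 - (-11)|, |9 - (-6)|, |15 - (-14)|) = max(20, 3, 12, 2, 15, 29) = 29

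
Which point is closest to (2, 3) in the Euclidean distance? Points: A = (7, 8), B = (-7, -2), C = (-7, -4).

Distances: d(A) ≈ 7.0711, d(B) ≈ 10.2956, d(C) ≈ 11.4018. Nearest: A = (7, 8) with distance 7.0711.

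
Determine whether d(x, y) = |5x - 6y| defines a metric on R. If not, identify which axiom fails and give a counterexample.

No. d fails symmetry: d(7, 9) = |5·7 - 6·9| = |-19| = 19, but d(9, 7) = |5·9 - 6·7| = |3| = 3. Since 19 ≠ 3, d(x,y) ≠ d(y,x) in general.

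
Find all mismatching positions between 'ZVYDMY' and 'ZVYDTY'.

Differing positions: 5. Hamming distance = 1.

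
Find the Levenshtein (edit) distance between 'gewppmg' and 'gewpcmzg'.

Let D[i][j] be the edit distance between the first i characters of 'gewppmg' and the first j characters of 'gewpcmzg', with D[i][0] = i, D[0][j] = j, and D[i][j] = D[i-1][j-1] if the characters match, else 1 + min(D[i-1][j], D[i][j-1], D[i-1][j-1]). Filling the table (rows: prefixes of 'gewppmg', columns: prefixes of 'gewpcmzg'):
     ε  g  e  w  p  c  m  z  g
  ε  0  1  2  3  4  5  6  7  8
  g  1  0  1  2  3  4  5  6  7
  e  2  1  0  1  2  3  4  5  6
  w  3  2  1  0  1  2  3  4  5
  p  4  3  2  1  0  1  2  3  4
  p  5  4  3  2  1  1  2  3  4
  m  6  5  4  3  2  2  1  2  3
  g  7  6  5  4  3  3  2  2  2
The bottom-right entry gives D[7][8] = 2, so no sequence of fewer than 2 edits works. Backtracking through the table gives one optimal edit sequence (2 edits):
  gewppmg → gewpcmg (sub p→c @5)
  gewpcmg → gewpcmzg (ins z @7)
Edit distance = 2.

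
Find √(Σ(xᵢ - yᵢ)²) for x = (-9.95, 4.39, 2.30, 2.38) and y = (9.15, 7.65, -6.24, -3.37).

√(Σ(x_i - y_i)²) = √((-9.95 - 9.15)² + (4.39 - 7.65)² + (2.3 - (-6.24))² + (2.38 - (-3.37))²)
= √((-19.1)² + (-3.26)² + 8.54² + 5.75²) = √(364.81 + 10.6276 + 72.9316 + 33.0625) = √481.4317 ≈ 21.9416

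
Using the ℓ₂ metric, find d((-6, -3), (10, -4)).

√(Σ(x_i - y_i)²) = √((-6 - 10)² + (-3 - (-4))²)
= √((-16)² + 1²) = √(256 + 1) = √257 ≈ 16.0312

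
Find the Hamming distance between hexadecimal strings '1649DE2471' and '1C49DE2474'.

Differing positions: 2, 10. Hamming distance = 2.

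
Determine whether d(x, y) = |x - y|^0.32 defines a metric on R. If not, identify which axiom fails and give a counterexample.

Yes. With 0 < p = 0.32 ≤ 1, d(x,y) = |x-y|^0.32 is a metric on R. Non-negativity and symmetry are immediate; |x-y|^0.32 = 0 ⟺ |x-y| = 0 ⟺ x = y. For the triangle inequality, the function t ↦ t^0.32 is subadditive on [0,∞) when p ≤ 1, so |x-z|^0.32 ≤ (|x-y| + |y-z|)^0.32 ≤ |x-y|^0.32 + |y-z|^0.32.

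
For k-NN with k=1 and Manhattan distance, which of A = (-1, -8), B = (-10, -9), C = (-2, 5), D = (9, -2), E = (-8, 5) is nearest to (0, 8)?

Distances: d(A) = 17, d(B) = 27, d(C) = 5, d(D) = 19, d(E) = 11. Nearest: C = (-2, 5) with distance 5.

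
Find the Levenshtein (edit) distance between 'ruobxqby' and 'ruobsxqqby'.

Let D[i][j] be the edit distance between the first i characters of 'ruobxqby' and the first j characters of 'ruobsxqqby', with D[i][0] = i, D[0][j] = j, and D[i][j] = D[i-1][j-1] if the characters match, else 1 + min(D[i-1][j], D[i][j-1], D[i-1][j-1]). Filling the table (rows: prefixes of 'ruobxqby', columns: prefixes of 'ruobsxqqby'):
     ε  r  u  o  b  s  x  q  q  b  y
  ε  0  1  2  3  4  5  6  7  8  9 10
  r  1  0  1  2  3  4  5  6  7  8  9
  u  2  1  0  1  2  3  4  5  6  7  8
  o  3  2  1  0  1  2  3  4  5  6  7
  b  4  3  2  1  0  1  2  3  4  5  6
  x  5  4  3  2  1  1  1  2  3  4  5
  q  6  5  4  3  2  2  2  1  2  3  4
  b  7  6  5  4  3  3  3  2  2  2  3
  y  8  7  6  5  4  4  4  3  3  3  2
The bottom-right entry gives D[8][10] = 2, so no sequence of fewer than 2 edits works. Backtracking through the table gives one optimal edit sequence (2 edits):
  ruobxqby → ruobsxqby (ins s @5)
  ruobsxqby → ruobsxqqby (ins q @7)
Edit distance = 2.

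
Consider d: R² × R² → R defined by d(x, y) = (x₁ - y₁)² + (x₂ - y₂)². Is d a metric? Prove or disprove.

No. The squared Euclidean distance fails the triangle inequality. Counterexample: x = (0, 0), y = (4, 3), z = (8, 6). d(x,z) = 8² + 6² = 100, but d(x,y) + d(y,z) = (4² + 3²) + (4² + 3²) = 25 + 25 = 50. Since 100 > 50, the triangle inequality is violated. (Note: √d, the ordinary Euclidean distance, IS a metric.)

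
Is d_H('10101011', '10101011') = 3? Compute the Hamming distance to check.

Differing positions: none. Hamming distance = 0, so the claim that d_H = 3 is false.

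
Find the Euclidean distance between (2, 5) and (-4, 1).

√(Σ(x_i - y_i)²) = √((2 - (-4))² + (5 - 1)²)
= √(6² + 4²) = √(36 + 16) = √52 ≈ 7.2111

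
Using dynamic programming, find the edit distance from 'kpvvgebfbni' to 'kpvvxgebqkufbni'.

Let D[i][j] be the edit distance between the first i characters of 'kpvvgebfbni' and the first j characters of 'kpvvxgebqkufbni', with D[i][0] = i, D[0][j] = j, and D[i][j] = D[i-1][j-1] if the characters match, else 1 + min(D[i-1][j], D[i][j-1], D[i-1][j-1]). Filling the table (rows: prefixes of 'kpvvgebfbni', columns: prefixes of 'kpvvxgebqkufbni'):
     ε  k  p  v  v  x  g  e  b  q  k  u  f  b  n  i
  ε  0  1  2  3  4  5  6  7  8  9 10 11 12 13 14 15
  k  1  0  1  2  3  4  5  6  7  8  9 10 11 12 13 14
  p  2  1  0  1  2  3  4  5  6  7  8  9 10 11 12 13
  v  3  2  1  0  1  2  3  4  5  6  7  8  9 10 11 12
  v  4  3  2  1  0  1  2  3  4  5  6  7  8  9 10 11
  g  5  4  3  2  1  1  1  2  3  4  5  6  7  8  9 10
  e  6  5  4  3  2  2  2  1  2  3  4  5  6  7  8  9
  b  7  6  5  4  3  3  3  2  1  2  3  4  5  6  7  8
  f  8  7  6  5  4  4  4  3  2  2  3  4  4  5  6  7
  b  9  8  7  6  5  5  5  4  3  3  3  4  5  4  5  6
  n 10  9  8  7  6  6  6  5  4  4  4  4  5  5  4  5
  i 11 10  9  8  7  7  7  6  5  5  5  5  5  6  5  4
The bottom-right entry gives D[11][15] = 4, so no sequence of fewer than 4 edits works. Backtracking through the table gives one optimal edit sequence (4 edits):
  kpvvgebfbni → kpvvxgebfbni (ins x @5)
  kpvvxgebfbni → kpvvxgebqfbni (ins q @9)
  kpvvxgebqfbni → kpvvxgebqkfbni (ins k @10)
  kpvvxgebqkfbni → kpvvxgebqkufbni (ins u @11)
Edit distance = 4.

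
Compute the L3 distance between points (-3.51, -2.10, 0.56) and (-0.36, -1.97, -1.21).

(Σ|x_i - y_i|^3)^(1/3) = (|-3.51 - (-0.36)|^3 + |-2.1 - (-1.97)|^3 + |0.56 - (-1.21)|^3)^(1/3)
= (3.15^3 + 0.13^3 + 1.77^3)^(1/3) ≈ (31.2559 + 0.0022 + 5.5452)^(1/3) = (36.8033)^(1/3) ≈ 3.3263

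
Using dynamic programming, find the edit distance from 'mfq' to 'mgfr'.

Let D[i][j] be the edit distance between the first i characters of 'mfq' and the first j characters of 'mgfr', with D[i][0] = i, D[0][j] = j, and D[i][j] = D[i-1][j-1] if the characters match, else 1 + min(D[i-1][j], D[i][j-1], D[i-1][j-1]). Filling the table (rows: prefixes of 'mfq', columns: prefixes of 'mgfr'):
     ε  m  g  f  r
  ε  0  1  2  3  4
  m  1  0  1  2  3
  f  2  1  1  1  2
  q  3  2  2  2  2
The bottom-right entry gives D[3][4] = 2, so no sequence of fewer than 2 edits works. Backtracking through the table gives one optimal edit sequence (2 edits):
  mfq → mgfq (ins g @2)
  mgfq → mgfr (sub q→r @4)
Edit distance = 2.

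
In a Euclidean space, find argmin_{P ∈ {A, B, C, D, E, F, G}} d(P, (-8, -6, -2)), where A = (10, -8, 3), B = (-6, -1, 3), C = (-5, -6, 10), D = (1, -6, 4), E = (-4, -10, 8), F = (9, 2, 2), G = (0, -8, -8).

Distances: d(A) ≈ 18.7883, d(B) ≈ 7.3485, d(C) ≈ 12.3693, d(D) ≈ 10.8167, d(E) ≈ 11.4891, d(F) ≈ 19.2094, d(G) ≈ 10.198. Nearest: B = (-6, -1, 3) with distance 7.3485.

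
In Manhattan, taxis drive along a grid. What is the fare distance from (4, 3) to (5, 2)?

Σ|x_i - y_i| = |4 - 5| + |3 - 2| = 1 + 1 = 2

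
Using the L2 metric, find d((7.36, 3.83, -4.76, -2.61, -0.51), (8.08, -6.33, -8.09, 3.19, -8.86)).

√(Σ(x_i - y_i)²) = √((7.36 - 8.08)² + (3.83 - (-6.33))² + (-4.76 - (-8.09))² + (-2.61 - 3.19)² + (-0.51 - (-8.86))²)
= √((-0.72)² + 10.16² + 3.33² + (-5.8)² + 8.35²) = √(0.5184 + 103.2256 + 11.0889 + 33.64 + 69.7225) = √218.1954 ≈ 14.7714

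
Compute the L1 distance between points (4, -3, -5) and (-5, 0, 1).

Σ|x_i - y_i| = |4 - (-5)| + |-3 - 0| + |-5 - 1| = 9 + 3 + 6 = 18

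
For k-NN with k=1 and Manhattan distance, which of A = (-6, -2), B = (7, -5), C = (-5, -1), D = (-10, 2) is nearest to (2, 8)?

Distances: d(A) = 18, d(B) = 18, d(C) = 16, d(D) = 18. Nearest: C = (-5, -1) with distance 16.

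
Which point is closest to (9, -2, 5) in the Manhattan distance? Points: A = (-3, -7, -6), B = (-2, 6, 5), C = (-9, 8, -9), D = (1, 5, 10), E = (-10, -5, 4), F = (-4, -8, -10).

Distances: d(A) = 28, d(B) = 19, d(C) = 42, d(D) = 20, d(E) = 23, d(F) = 34. Nearest: B = (-2, 6, 5) with distance 19.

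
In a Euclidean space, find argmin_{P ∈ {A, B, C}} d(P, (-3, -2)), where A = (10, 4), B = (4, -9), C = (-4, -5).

Distances: d(A) ≈ 14.3178, d(B) ≈ 9.8995, d(C) ≈ 3.1623. Nearest: C = (-4, -5) with distance 3.1623.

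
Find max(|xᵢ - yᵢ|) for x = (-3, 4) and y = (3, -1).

max(|x_i - y_i|) = max(|-3 - 3|, |4 - (-1)|) = max(6, 5) = 6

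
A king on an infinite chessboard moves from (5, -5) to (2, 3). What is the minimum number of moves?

max(|x_i - y_i|) = max(|5 - 2|, |-5 - 3|) = max(3, 8) = 8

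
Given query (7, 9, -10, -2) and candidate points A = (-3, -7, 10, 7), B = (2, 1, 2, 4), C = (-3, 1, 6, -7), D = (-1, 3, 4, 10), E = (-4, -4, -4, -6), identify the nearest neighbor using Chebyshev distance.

Distances: d(A) = 20, d(B) = 12, d(C) = 16, d(D) = 14, d(E) = 13. Nearest: B = (2, 1, 2, 4) with distance 12.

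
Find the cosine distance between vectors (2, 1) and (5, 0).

With u = (2, 1), v = (5, 0):
u·v = 2·5 + 1·0 = 10 + 0 = 10.
|u| = √(2² + 1²) = √5, |v| = √(5² + 0²) = √25, so |u||v| = √(5·25) = √125.
cos θ = (u·v)/(|u||v|) = 10/√125 ≈ 0.8944
Cosine distance = 1 - cos θ ≈ 1 - 0.8944 = 0.1056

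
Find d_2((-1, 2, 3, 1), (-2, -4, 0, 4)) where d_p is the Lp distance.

(Σ|x_i - y_i|^2)^(1/2) = (|-1 - (-2)|^2 + |2 - (-4)|^2 + |3 - 0|^2 + |1 - 4|^2)^(1/2)
= (1^2 + 6^2 + 3^2 + 3^2)^(1/2) = (1 + 36 + 9 + 9)^(1/2) = (55)^(1/2) ≈ 7.4162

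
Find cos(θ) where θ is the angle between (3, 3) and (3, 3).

With u = (3, 3), v = (3, 3):
u·v = 3·3 + 3·3 = 9 + 9 = 18.
|u| = √(3² + 3²) = √18, |v| = √(3² + 3²) = √18, so |u||v| = √(18·18) = √324 = 18.
cos θ = (u·v)/(|u||v|) = 18/18 = 1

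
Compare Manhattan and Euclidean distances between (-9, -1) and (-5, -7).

L1 = |-9 - (-5)| + |-1 - (-7)| = 4 + 6 = 10
L2 = √(4² + 6²) = √52 ≈ 7.2111
L1 ≥ L2 always (equality iff movement is along one axis); L1 > L2 here.
Ratio L1/L2 = 10/√52 ≈ 1.3868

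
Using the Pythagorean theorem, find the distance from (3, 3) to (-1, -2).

√(Σ(x_i - y_i)²) = √((3 - (-1))² + (3 - (-2))²)
= √(4² + 5²) = √(16 + 25) = √41 ≈ 6.4031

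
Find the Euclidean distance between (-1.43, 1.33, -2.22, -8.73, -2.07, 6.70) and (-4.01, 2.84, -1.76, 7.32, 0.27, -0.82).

√(Σ(x_i - y_i)²) = √((-1.43 - (-4.01))² + (1.33 - 2.84)² + (-2.22 - (-1.76))² + (-8.73 - 7.32)² + (-2.07 - 0.27)² + (6.7 - (-0.82))²)
= √(2.58² + (-1.51)² + (-0.46)² + (-16.05)² + (-2.34)² + 7.52²) = √(6.6564 + 2.2801 + 0.2116 + 257.6025 + 5.4756 + 56.5504) = √328.7766 ≈ 18.1322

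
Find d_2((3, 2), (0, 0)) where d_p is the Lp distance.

(Σ|x_i - y_i|^2)^(1/2) = (|3 - 0|^2 + |2 - 0|^2)^(1/2)
= (3^2 + 2^2)^(1/2) = (9 + 4)^(1/2) = (13)^(1/2) ≈ 3.6056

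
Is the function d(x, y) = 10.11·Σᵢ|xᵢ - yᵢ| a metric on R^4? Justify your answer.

Yes. The L1 (Manhattan) norm induces a metric on R^4, and multiplying a metric by a positive constant 10.11 > 0 preserves all four axioms: non-negativity (10.11·||x-y|| ≥ 0), identity (10.11·||x-y|| = 0 ⟺ ||x-y|| = 0 ⟺ x = y), symmetry (||x-y|| = ||y-x||), and the triangle inequality (10.11·||x-z|| ≤ 10.11·||x-y|| + 10.11·||y-z||). So d is a metric.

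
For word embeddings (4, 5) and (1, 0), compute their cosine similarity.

With u = (4, 5), v = (1, 0):
u·v = 4·1 + 5·0 = 4 + 0 = 4.
|u| = √(4² + 5²) = √41, |v| = √(1² + 0²) = √1, so |u||v| = √(41·1) = √41.
cos θ = (u·v)/(|u||v|) = 4/√41 ≈ 0.6247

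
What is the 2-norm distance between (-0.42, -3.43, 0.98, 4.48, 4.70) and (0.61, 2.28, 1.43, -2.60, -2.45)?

(Σ|x_i - y_i|^2)^(1/2) = (|-0.42 - 0.61|^2 + |-3.43 - 2.28|^2 + |0.98 - 1.43|^2 + |4.48 - (-2.6)|^2 + |4.7 - (-2.45)|^2)^(1/2)
= (1.03^2 + 5.71^2 + 0.45^2 + 7.08^2 + 7.15^2)^(1/2) = (1.0609 + 32.6041 + 0.2025 + 50.1264 + 51.1225)^(1/2) = (135.1164)^(1/2) ≈ 11.624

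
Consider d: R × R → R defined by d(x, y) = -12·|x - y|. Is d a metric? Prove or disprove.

No. With c = -12 < 0, d fails non-negativity: d(1, 4) = -12·|1 - 4| = -12·3 = -36 < 0.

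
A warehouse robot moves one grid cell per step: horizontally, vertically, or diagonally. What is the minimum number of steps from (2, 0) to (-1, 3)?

max(|x_i - y_i|) = max(|2 - (-1)|, |0 - 3|) = max(3, 3) = 3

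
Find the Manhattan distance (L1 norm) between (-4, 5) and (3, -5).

Σ|x_i - y_i| = |-4 - 3| + |5 - (-5)| = 7 + 10 = 17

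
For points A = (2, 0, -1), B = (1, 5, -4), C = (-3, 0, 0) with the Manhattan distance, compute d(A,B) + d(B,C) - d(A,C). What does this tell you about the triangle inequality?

d(A,B) = 1 + 5 + 3 = 9, d(B,C) = 4 + 5 + 4 = 13, d(A,C) = 5 + 0 + 1 = 6.
d(A,B) + d(B,C) - d(A,C) = 9 + 13 - 6 = 22 - 6 = 16. This is ≥ 0, so the triangle inequality holds for these points.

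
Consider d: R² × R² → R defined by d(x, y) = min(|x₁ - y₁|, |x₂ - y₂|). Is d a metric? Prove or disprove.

No. d fails identity of indiscernibles: take x = (4, 0) and y = (4, 9). Then d(x,y) = min(|4 - 4|, |0 - 9|) = min(0, 9) = 0, yet x ≠ y.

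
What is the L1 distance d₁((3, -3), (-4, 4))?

Σ|x_i - y_i| = |3 - (-4)| + |-3 - 4| = 7 + 7 = 14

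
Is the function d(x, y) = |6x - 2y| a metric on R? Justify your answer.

No. d fails symmetry: d(9, 6) = |6·9 - 2·6| = |42| = 42, but d(6, 9) = |6·6 - 2·9| = |18| = 18. Since 42 ≠ 18, d(x,y) ≠ d(y,x) in general.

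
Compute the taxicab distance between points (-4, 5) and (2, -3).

Σ|x_i - y_i| = |-4 - 2| + |5 - (-3)| = 6 + 8 = 14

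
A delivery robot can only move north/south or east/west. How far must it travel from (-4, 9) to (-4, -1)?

Σ|x_i - y_i| = |-4 - (-4)| + |9 - (-1)| = 0 + 10 = 10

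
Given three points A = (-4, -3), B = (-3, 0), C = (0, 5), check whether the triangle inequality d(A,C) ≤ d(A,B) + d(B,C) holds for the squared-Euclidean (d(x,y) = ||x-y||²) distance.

d(A,B) = 1² + 3² = 10, d(B,C) = 3² + 5² = 34, d(A,C) = 4² + 8² = 80.
d(A,C) = 80 > 10 + 34 = 44. Triangle inequality is VIOLATED. (Squared-Euclidean is not a metric — this is a counterexample.)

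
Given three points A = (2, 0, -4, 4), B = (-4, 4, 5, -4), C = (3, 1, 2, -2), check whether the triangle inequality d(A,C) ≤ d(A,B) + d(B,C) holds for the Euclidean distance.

d(A,B) = √(6² + 4² + 9² + 8²) = √197 ≈ 14.0357, d(B,C) = √(7² + 3² + 3² + 2²) = √71 ≈ 8.4261, d(A,C) = √(1² + 1² + 6² + 6²) = √74 ≈ 8.6023.
d(A,C) ≈ 8.6023 ≤ 14.0357 + 8.4261 = 22.4618. Triangle inequality is satisfied.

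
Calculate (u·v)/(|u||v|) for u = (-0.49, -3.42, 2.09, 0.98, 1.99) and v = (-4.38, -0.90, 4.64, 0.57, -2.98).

With u = (-0.49, -3.42, 2.09, 0.98, 1.99), v = (-4.38, -0.90, 4.64, 0.57, -2.98):
u·v = (-0.49)·(-4.38) + (-3.42)·(-0.9) + 2.09·4.64 + 0.98·0.57 + 1.99·(-2.98) = 2.1462 + 3.078 + 9.6976 + 0.5586 + (-5.9302) = 9.5502.
|u| = √((-0.49)² + (-3.42)² + 2.09² + 0.98² + 1.99²) = √(0.2401 + 11.6964 + 4.3681 + 0.9604 + 3.9601) = √21.2251, |v| = √((-4.38)² + (-0.9)² + 4.64² + 0.57² + (-2.98)²) = √(19.1844 + 0.81 + 21.5296 + 0.3249 + 8.8804) = √50.7293.
cos θ = (u·v)/(|u||v|) = 9.5502/(√21.2251·√50.7293) ≈ 0.291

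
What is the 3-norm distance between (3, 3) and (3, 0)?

(Σ|x_i - y_i|^3)^(1/3) = (|3 - 3|^3 + |3 - 0|^3)^(1/3)
= (0^3 + 3^3)^(1/3) = (0 + 27)^(1/3) = (27)^(1/3) = 3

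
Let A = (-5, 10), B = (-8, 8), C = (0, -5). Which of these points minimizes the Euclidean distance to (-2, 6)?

Distances: d(A) = 5, d(B) ≈ 6.3246, d(C) ≈ 11.1803. Nearest: A = (-5, 10) with distance 5.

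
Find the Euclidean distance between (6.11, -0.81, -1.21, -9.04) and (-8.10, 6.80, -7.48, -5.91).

√(Σ(x_i - y_i)²) = √((6.11 - (-8.1))² + (-0.81 - 6.8)² + (-1.21 - (-7.48))² + (-9.04 - (-5.91))²)
= √(14.21² + (-7.61)² + 6.27² + (-3.13)²) = √(201.9241 + 57.9121 + 39.3129 + 9.7969) = √308.946 ≈ 17.5769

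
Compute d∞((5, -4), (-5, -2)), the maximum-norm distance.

max(|x_i - y_i|) = max(|5 - (-5)|, |-4 - (-2)|) = max(10, 2) = 10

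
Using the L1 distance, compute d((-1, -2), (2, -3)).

Σ|x_i - y_i| = |-1 - 2| + |-2 - (-3)| = 3 + 1 = 4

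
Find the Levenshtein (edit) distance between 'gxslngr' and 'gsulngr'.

Let D[i][j] be the edit distance between the first i characters of 'gxslngr' and the first j characters of 'gsulngr', with D[i][0] = i, D[0][j] = j, and D[i][j] = D[i-1][j-1] if the characters match, else 1 + min(D[i-1][j], D[i][j-1], D[i-1][j-1]). Filling the table (rows: prefixes of 'gxslngr', columns: prefixes of 'gsulngr'):
     ε  g  s  u  l  n  g  r
  ε  0  1  2  3  4  5  6  7
  g  1  0  1  2  3  4  5  6
  x  2  1  1  2  3  4  5  6
  s  3  2  1  2  3  4  5  6
  l  4  3  2  2  2  3  4  5
  n  5  4  3  3  3  2  3  4
  g  6  5  4  4  4  3  2  3
  r  7  6  5  5  5  4  3  2
The bottom-right entry gives D[7][7] = 2, so no sequence of fewer than 2 edits works. Backtracking through the table gives one optimal edit sequence (2 edits):
  gxslngr → gsslngr (sub x→s @2)
  gsslngr → gsulngr (sub s→u @3)
Edit distance = 2.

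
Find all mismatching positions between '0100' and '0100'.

Differing positions: none. Hamming distance = 0.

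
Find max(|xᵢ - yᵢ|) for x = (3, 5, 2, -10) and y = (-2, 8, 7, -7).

max(|x_i - y_i|) = max(|3 - (-2)|, |5 - 8|, |2 - 7|, |-10 - (-7)|) = max(5, 3, 5, 3) = 5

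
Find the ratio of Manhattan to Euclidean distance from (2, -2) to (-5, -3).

L1 = |2 - (-5)| + |-2 - (-3)| = 7 + 1 = 8
L2 = √(7² + 1²) = √50 ≈ 7.0711
L1 ≥ L2 always (equality iff movement is along one axis); L1 > L2 here.
Ratio L1/L2 = 8/√50 ≈ 1.1314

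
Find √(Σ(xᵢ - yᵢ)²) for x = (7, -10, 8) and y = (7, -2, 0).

√(Σ(x_i - y_i)²) = √((7 - 7)² + (-10 - (-2))² + (8 - 0)²)
= √(0² + (-8)² + 8²) = √(0 + 64 + 64) = √128 ≈ 11.3137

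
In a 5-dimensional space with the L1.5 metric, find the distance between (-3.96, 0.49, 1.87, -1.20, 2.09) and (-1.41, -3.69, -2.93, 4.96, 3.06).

(Σ|x_i - y_i|^1.5)^(1/1.5) = (|-3.96 - (-1.41)|^1.5 + |0.49 - (-3.69)|^1.5 + |1.87 - (-2.93)|^1.5 + |-1.2 - 4.96|^1.5 + |2.09 - 3.06|^1.5)^(1/1.5)
= (2.55^1.5 + 4.18^1.5 + 4.8^1.5 + 6.16^1.5 + 0.97^1.5)^(1/1.5) ≈ (4.072 + 8.546 + 10.5163 + 15.2887 + 0.9553)^(1/1.5) = (39.3783)^(1/1.5) ≈ 11.5746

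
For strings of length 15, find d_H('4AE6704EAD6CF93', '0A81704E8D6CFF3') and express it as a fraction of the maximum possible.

Differing positions: 1, 3, 4, 9, 14. Hamming distance = 5. The maximum possible Hamming distance for length-15 strings is 15, so d_H/15 = 5/15 ≈ 0.3333.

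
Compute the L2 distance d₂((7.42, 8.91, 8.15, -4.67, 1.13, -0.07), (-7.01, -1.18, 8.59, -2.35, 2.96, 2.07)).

√(Σ(x_i - y_i)²) = √((7.42 - (-7.01))² + (8.91 - (-1.18))² + (8.15 - 8.59)² + (-4.67 - (-2.35))² + (1.13 - 2.96)² + (-0.07 - 2.07)²)
= √(14.43² + 10.09² + (-0.44)² + (-2.32)² + (-1.83)² + (-2.14)²) = √(208.2249 + 101.8081 + 0.1936 + 5.3824 + 3.3489 + 4.5796) = √323.5375 ≈ 17.9871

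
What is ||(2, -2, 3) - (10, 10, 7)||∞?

max(|x_i - y_i|) = max(|2 - 10|, |-2 - 10|, |3 - 7|) = max(8, 12, 4) = 12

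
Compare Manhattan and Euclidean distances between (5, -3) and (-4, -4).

L1 = |5 - (-4)| + |-3 - (-4)| = 9 + 1 = 10
L2 = √(9² + 1²) = √82 ≈ 9.0554
L1 ≥ L2 always (equality iff movement is along one axis); L1 > L2 here.
Ratio L1/L2 = 10/√82 ≈ 1.1043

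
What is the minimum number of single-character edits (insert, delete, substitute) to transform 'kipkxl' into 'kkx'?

Let D[i][j] be the edit distance between the first i characters of 'kipkxl' and the first j characters of 'kkx', with D[i][0] = i, D[0][j] = j, and D[i][j] = D[i-1][j-1] if the characters match, else 1 + min(D[i-1][j], D[i][j-1], D[i-1][j-1]). Filling the table (rows: prefixes of 'kipkxl', columns: prefixes of 'kkx'):
     ε  k  k  x
  ε  0  1  2  3
  k  1  0  1  2
  i  2  1  1  2
  p  3  2  2  2
  k  4  3  2  3
  x  5  4  3  2
  l  6  5  4  3
The bottom-right entry gives D[6][3] = 3, so no sequence of fewer than 3 edits works. Backtracking through the table gives one optimal edit sequence (3 edits):
  kipkxl → kpkxl (del i @2)
  kpkxl → kkxl (del p @2)
  kkxl → kkx (del l @4)
Edit distance = 3.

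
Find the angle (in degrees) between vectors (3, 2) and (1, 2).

With u = (3, 2), v = (1, 2):
u·v = 3·1 + 2·2 = 3 + 4 = 7.
|u| = √(3² + 2²) = √13, |v| = √(1² + 2²) = √5, so |u||v| = √(13·5) = √65.
cos θ = (u·v)/(|u||v|) = 7/√65 ≈ 0.868243
θ = arccos(0.868243) ≈ 29.74°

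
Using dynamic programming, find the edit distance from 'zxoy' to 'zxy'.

Let D[i][j] be the edit distance between the first i characters of 'zxoy' and the first j characters of 'zxy', with D[i][0] = i, D[0][j] = j, and D[i][j] = D[i-1][j-1] if the characters match, else 1 + min(D[i-1][j], D[i][j-1], D[i-1][j-1]). Filling the table (rows: prefixes of 'zxoy', columns: prefixes of 'zxy'):
     ε  z  x  y
  ε  0  1  2  3
  z  1  0  1  2
  x  2  1  0  1
  o  3  2  1  1
  y  4  3  2  1
The bottom-right entry gives D[4][3] = 1, so no sequence of fewer than 1 edit works. Backtracking through the table gives one optimal edit sequence (1 edit):
  zxoy → zxy (del o @3)
Edit distance = 1.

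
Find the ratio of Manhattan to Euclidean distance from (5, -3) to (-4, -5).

L1 = |5 - (-4)| + |-3 - (-5)| = 9 + 2 = 11
L2 = √(9² + 2²) = √85 ≈ 9.2195
L1 ≥ L2 always (equality iff movement is along one axis); L1 > L2 here.
Ratio L1/L2 = 11/√85 ≈ 1.1931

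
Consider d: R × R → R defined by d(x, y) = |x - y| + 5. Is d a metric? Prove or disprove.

No. d fails identity of indiscernibles (specifically d(x,x) = 0): d(-4, -4) = |-4 - (-4)| + 5 = 0 + 5 = 5 ≠ 0.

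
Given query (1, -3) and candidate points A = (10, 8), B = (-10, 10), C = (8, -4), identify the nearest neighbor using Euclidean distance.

Distances: d(A) ≈ 14.2127, d(B) ≈ 17.0294, d(C) ≈ 7.0711. Nearest: C = (8, -4) with distance 7.0711.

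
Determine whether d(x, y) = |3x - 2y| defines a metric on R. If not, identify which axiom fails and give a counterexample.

No. d fails symmetry: d(6, 4) = |3·6 - 2·4| = |10| = 10, but d(4, 6) = |3·4 - 2·6| = |0| = 0. Since 10 ≠ 0, d(x,y) ≠ d(y,x) in general.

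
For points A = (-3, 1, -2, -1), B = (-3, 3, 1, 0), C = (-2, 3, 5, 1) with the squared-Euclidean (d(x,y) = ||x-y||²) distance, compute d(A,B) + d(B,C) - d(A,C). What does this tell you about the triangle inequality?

d(A,B) = 0² + 2² + 3² + 1² = 14, d(B,C) = 1² + 0² + 4² + 1² = 18, d(A,C) = 1² + 2² + 7² + 2² = 58.
d(A,B) + d(B,C) - d(A,C) = 14 + 18 - 58 = 32 - 58 = -26. This is < 0, so the triangle inequality FAILS for these points (squared-Euclidean is not a metric).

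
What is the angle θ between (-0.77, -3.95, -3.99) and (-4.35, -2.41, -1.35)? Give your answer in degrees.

With u = (-0.77, -3.95, -3.99), v = (-4.35, -2.41, -1.35):
u·v = (-0.77)·(-4.35) + (-3.95)·(-2.41) + (-3.99)·(-1.35) = 3.3495 + 9.5195 + 5.3865 = 18.2555.
|u| = √((-0.77)² + (-3.95)² + (-3.99)²) = √(0.5929 + 15.6025 + 15.9201) = √32.1155, |v| = √((-4.35)² + (-2.41)² + (-1.35)²) = √(18.9225 + 5.8081 + 1.8225) = √26.5531.
cos θ = (u·v)/(|u||v|) = 18.2555/(√32.1155·√26.5531) ≈ 0.625142
θ = arccos(0.625142) ≈ 51.31°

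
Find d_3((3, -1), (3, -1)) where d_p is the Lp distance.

(Σ|x_i - y_i|^3)^(1/3) = (|3 - 3|^3 + |-1 - (-1)|^3)^(1/3)
= (0^3 + 0^3)^(1/3) = (0 + 0)^(1/3) = (0)^(1/3) = 0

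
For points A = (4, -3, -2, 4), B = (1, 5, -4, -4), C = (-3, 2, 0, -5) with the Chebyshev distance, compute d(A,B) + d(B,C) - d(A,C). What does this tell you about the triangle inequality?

d(A,B) = max(3, 8, 2, 8) = 8, d(B,C) = max(4, 3, 4, 1) = 4, d(A,C) = max(7, 5, 2, 9) = 9.
d(A,B) + d(B,C) - d(A,C) = 8 + 4 - 9 = 12 - 9 = 3. This is ≥ 0, so the triangle inequality holds for these points.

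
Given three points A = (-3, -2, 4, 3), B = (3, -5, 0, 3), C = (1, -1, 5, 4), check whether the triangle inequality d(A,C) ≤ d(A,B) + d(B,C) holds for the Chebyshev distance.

d(A,B) = max(6, 3, 4, 0) = 6, d(B,C) = max(2, 4, 5, 1) = 5, d(A,C) = max(4, 1, 1, 1) = 4.
d(A,C) = 4 ≤ 6 + 5 = 11. Triangle inequality is satisfied.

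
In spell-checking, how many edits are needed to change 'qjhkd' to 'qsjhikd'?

Let D[i][j] be the edit distance between the first i characters of 'qjhkd' and the first j characters of 'qsjhikd', with D[i][0] = i, D[0][j] = j, and D[i][j] = D[i-1][j-1] if the characters match, else 1 + min(D[i-1][j], D[i][j-1], D[i-1][j-1]). Filling the table (rows: prefixes of 'qjhkd', columns: prefixes of 'qsjhikd'):
     ε  q  s  j  h  i  k  d
  ε  0  1  2  3  4  5  6  7
  q  1  0  1  2  3  4  5  6
  j  2  1  1  1  2  3  4  5
  h  3  2  2  2  1  2  3  4
  k  4  3  3  3  2  2  2  3
  d  5  4  4  4  3  3  3  2
The bottom-right entry gives D[5][7] = 2, so no sequence of fewer than 2 edits works. Backtracking through the table gives one optimal edit sequence (2 edits):
  qjhkd → qsjhkd (ins s @2)
  qsjhkd → qsjhikd (ins i @5)
Edit distance = 2.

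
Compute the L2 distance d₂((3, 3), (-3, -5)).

√(Σ(x_i - y_i)²) = √((3 - (-3))² + (3 - (-5))²)
= √(6² + 8²) = √(36 + 64) = √100 = 10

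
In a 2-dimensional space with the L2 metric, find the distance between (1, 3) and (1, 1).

(Σ|x_i - y_i|^2)^(1/2) = (|1 - 1|^2 + |3 - 1|^2)^(1/2)
= (0^2 + 2^2)^(1/2) = (0 + 4)^(1/2) = (4)^(1/2) = 2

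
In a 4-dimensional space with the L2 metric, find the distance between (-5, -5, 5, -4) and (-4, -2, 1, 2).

(Σ|x_i - y_i|^2)^(1/2) = (|-5 - (-4)|^2 + |-5 - (-2)|^2 + |5 - 1|^2 + |-4 - 2|^2)^(1/2)
= (1^2 + 3^2 + 4^2 + 6^2)^(1/2) = (1 + 9 + 16 + 36)^(1/2) = (62)^(1/2) ≈ 7.874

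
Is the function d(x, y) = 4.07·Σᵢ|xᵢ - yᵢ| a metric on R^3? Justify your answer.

Yes. The L1 (Manhattan) norm induces a metric on R^3, and multiplying a metric by a positive constant 4.07 > 0 preserves all four axioms: non-negativity (4.07·||x-y|| ≥ 0), identity (4.07·||x-y|| = 0 ⟺ ||x-y|| = 0 ⟺ x = y), symmetry (||x-y|| = ||y-x||), and the triangle inequality (4.07·||x-z|| ≤ 4.07·||x-y|| + 4.07·||y-z||). So d is a metric.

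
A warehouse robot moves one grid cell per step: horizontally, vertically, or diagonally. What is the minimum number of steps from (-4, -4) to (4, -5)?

max(|x_i - y_i|) = max(|-4 - 4|, |-4 - (-5)|) = max(8, 1) = 8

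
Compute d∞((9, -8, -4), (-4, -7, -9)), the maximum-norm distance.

max(|x_i - y_i|) = max(|9 - (-4)|, |-8 - (-7)|, |-4 - (-9)|) = max(13, 1, 5) = 13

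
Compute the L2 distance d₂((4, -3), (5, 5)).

√(Σ(x_i - y_i)²) = √((4 - 5)² + (-3 - 5)²)
= √((-1)² + (-8)²) = √(1 + 64) = √65 ≈ 8.0623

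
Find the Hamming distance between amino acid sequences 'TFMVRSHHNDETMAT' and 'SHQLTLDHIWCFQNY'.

Differing positions: 1, 2, 3, 4, 5, 6, 7, 9, 10, 11, 12, 13, 14, 15. Hamming distance = 14.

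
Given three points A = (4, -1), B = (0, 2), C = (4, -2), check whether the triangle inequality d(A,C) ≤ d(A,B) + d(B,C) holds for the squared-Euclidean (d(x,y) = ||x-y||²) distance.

d(A,B) = 4² + 3² = 25, d(B,C) = 4² + 4² = 32, d(A,C) = 0² + 1² = 1.
d(A,C) = 1 ≤ 25 + 32 = 57. Triangle inequality is satisfied.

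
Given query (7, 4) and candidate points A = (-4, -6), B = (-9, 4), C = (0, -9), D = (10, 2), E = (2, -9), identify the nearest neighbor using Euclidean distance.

Distances: d(A) ≈ 14.8661, d(B) = 16, d(C) ≈ 14.7648, d(D) ≈ 3.6056, d(E) ≈ 13.9284. Nearest: D = (10, 2) with distance 3.6056.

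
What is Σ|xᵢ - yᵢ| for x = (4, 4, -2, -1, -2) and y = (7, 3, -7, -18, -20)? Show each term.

Σ|x_i - y_i| = |4 - 7| + |4 - 3| + |-2 - (-7)| + |-1 - (-18)| + |-2 - (-20)| = 3 + 1 + 5 + 17 + 18 = 44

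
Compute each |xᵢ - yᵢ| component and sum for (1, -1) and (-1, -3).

Σ|x_i - y_i| = |1 - (-1)| + |-1 - (-3)| = 2 + 2 = 4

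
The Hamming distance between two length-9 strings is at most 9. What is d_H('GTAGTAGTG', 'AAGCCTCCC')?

Differing positions: 1, 2, 3, 4, 5, 6, 7, 8, 9. Hamming distance = 9. The maximum possible Hamming distance for length-9 strings is 9, so d_H/9 = 9/9 = 1.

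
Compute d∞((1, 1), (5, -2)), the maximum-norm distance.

max(|x_i - y_i|) = max(|1 - 5|, |1 - (-2)|) = max(4, 3) = 4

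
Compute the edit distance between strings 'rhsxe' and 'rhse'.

Let D[i][j] be the edit distance between the first i characters of 'rhsxe' and the first j characters of 'rhse', with D[i][0] = i, D[0][j] = j, and D[i][j] = D[i-1][j-1] if the characters match, else 1 + min(D[i-1][j], D[i][j-1], D[i-1][j-1]). Filling the table (rows: prefixes of 'rhsxe', columns: prefixes of 'rhse'):
     ε  r  h  s  e
  ε  0  1  2  3  4
  r  1  0  1  2  3
  h  2  1  0  1  2
  s  3  2  1  0  1
  x  4  3  2  1  1
  e  5  4  3  2  1
The bottom-right entry gives D[5][4] = 1, so no sequence of fewer than 1 edit works. Backtracking through the table gives one optimal edit sequence (1 edit):
  rhsxe → rhse (del x @4)
Edit distance = 1.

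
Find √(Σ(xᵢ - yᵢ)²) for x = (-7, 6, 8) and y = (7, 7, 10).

√(Σ(x_i - y_i)²) = √((-7 - 7)² + (6 - 7)² + (8 - 10)²)
= √((-14)² + (-1)² + (-2)²) = √(196 + 1 + 4) = √201 ≈ 14.1774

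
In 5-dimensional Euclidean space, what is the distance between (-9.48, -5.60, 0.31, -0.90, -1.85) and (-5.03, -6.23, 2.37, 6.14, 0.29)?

√(Σ(x_i - y_i)²) = √((-9.48 - (-5.03))² + (-5.6 - (-6.23))² + (0.31 - 2.37)² + (-0.9 - 6.14)² + (-1.85 - 0.29)²)
= √((-4.45)² + 0.63² + (-2.06)² + (-7.04)² + (-2.14)²) = √(19.8025 + 0.3969 + 4.2436 + 49.5616 + 4.5796) = √78.5842 ≈ 8.8648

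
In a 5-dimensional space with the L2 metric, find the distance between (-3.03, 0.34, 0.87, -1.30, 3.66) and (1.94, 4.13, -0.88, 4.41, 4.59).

(Σ|x_i - y_i|^2)^(1/2) = (|-3.03 - 1.94|^2 + |0.34 - 4.13|^2 + |0.87 - (-0.88)|^2 + |-1.3 - 4.41|^2 + |3.66 - 4.59|^2)^(1/2)
= (4.97^2 + 3.79^2 + 1.75^2 + 5.71^2 + 0.93^2)^(1/2) = (24.7009 + 14.3641 + 3.0625 + 32.6041 + 0.8649)^(1/2) = (75.5965)^(1/2) ≈ 8.6946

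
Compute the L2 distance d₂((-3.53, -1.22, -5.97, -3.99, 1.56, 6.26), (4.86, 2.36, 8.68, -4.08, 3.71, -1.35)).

√(Σ(x_i - y_i)²) = √((-3.53 - 4.86)² + (-1.22 - 2.36)² + (-5.97 - 8.68)² + (-3.99 - (-4.08))² + (1.56 - 3.71)² + (6.26 - (-1.35))²)
= √((-8.39)² + (-3.58)² + (-14.65)² + 0.09² + (-2.15)² + 7.61²) = √(70.3921 + 12.8164 + 214.6225 + 0.0081 + 4.6225 + 57.9121) = √360.3737 ≈ 18.9835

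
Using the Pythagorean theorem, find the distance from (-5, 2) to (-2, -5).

√(Σ(x_i - y_i)²) = √((-5 - (-2))² + (2 - (-5))²)
= √((-3)² + 7²) = √(9 + 49) = √58 ≈ 7.6158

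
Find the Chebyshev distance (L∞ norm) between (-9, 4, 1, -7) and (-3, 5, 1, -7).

max(|x_i - y_i|) = max(|-9 - (-3)|, |4 - 5|, |1 - 1|, |-7 - (-7)|) = max(6, 1, 0, 0) = 6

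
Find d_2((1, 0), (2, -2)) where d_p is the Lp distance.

(Σ|x_i - y_i|^2)^(1/2) = (|1 - 2|^2 + |0 - (-2)|^2)^(1/2)
= (1^2 + 2^2)^(1/2) = (1 + 4)^(1/2) = (5)^(1/2) ≈ 2.2361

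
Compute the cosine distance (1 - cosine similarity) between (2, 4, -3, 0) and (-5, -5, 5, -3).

With u = (2, 4, -3, 0), v = (-5, -5, 5, -3):
u·v = 2·(-5) + 4·(-5) + (-3)·5 + 0·(-3) = (-10) + (-20) + (-15) + 0 = -45.
|u| = √(2² + 4² + (-3)² + 0²) = √29, |v| = √((-5)² + (-5)² + 5² + (-3)²) = √84, so |u||v| = √(29·84) = √2436.
cos θ = (u·v)/(|u||v|) = -45/√2436 ≈ -0.9117
Cosine distance = 1 - cos θ ≈ 1 - (-0.9117) = 1.9117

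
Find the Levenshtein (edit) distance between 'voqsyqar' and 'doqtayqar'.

Let D[i][j] be the edit distance between the first i characters of 'voqsyqar' and the first j characters of 'doqtayqar', with D[i][0] = i, D[0][j] = j, and D[i][j] = D[i-1][j-1] if the characters match, else 1 + min(D[i-1][j], D[i][j-1], D[i-1][j-1]). Filling the table (rows: prefixes of 'voqsyqar', columns: prefixes of 'doqtayqar'):
     ε  d  o  q  t  a  y  q  a  r
  ε  0  1  2  3  4  5  6  7  8  9
  v  1  1  2  3  4  5  6  7  8  9
  o  2  2  1  2  3  4  5  6  7  8
  q  3  3  2  1  2  3  4  5  6  7
  s  4  4  3  2  2  3  4  5  6  7
  y  5  5  4  3  3  3  3  4  5  6
  q  6  6  5  4  4  4  4  3  4  5
  a  7  7  6  5  5  4  5  4  3  4
  r  8  8  7  6  6  5  5  5  4  3
The bottom-right entry gives D[8][9] = 3, so no sequence of fewer than 3 edits works. Backtracking through the table gives one optimal edit sequence (3 edits):
  voqsyqar → doqsyqar (sub v→d @1)
  doqsyqar → doqtsyqar (ins t @4)
  doqtsyqar → doqtayqar (sub s→a @5)
Edit distance = 3.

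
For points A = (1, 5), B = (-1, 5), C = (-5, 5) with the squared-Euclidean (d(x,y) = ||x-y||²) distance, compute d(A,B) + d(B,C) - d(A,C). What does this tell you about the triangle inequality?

d(A,B) = 2² + 0² = 4, d(B,C) = 4² + 0² = 16, d(A,C) = 6² + 0² = 36.
d(A,B) + d(B,C) - d(A,C) = 4 + 16 - 36 = 20 - 36 = -16. This is < 0, so the triangle inequality FAILS for these points (squared-Euclidean is not a metric).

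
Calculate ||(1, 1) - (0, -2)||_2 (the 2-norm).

(Σ|x_i - y_i|^2)^(1/2) = (|1 - 0|^2 + |1 - (-2)|^2)^(1/2)
= (1^2 + 3^2)^(1/2) = (1 + 9)^(1/2) = (10)^(1/2) ≈ 3.1623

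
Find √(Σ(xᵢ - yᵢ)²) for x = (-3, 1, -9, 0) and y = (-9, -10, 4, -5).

√(Σ(x_i - y_i)²) = √((-3 - (-9))² + (1 - (-10))² + (-9 - 4)² + (0 - (-5))²)
= √(6² + 11² + (-13)² + 5²) = √(36 + 121 + 169 + 25) = √351 ≈ 18.735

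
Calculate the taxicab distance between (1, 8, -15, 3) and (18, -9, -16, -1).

Σ|x_i - y_i| = |1 - 18| + |8 - (-9)| + |-15 - (-16)| + |3 - (-1)| = 17 + 17 + 1 + 4 = 39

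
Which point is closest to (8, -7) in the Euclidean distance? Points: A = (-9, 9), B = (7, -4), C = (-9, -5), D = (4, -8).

Distances: d(A) ≈ 23.3452, d(B) ≈ 3.1623, d(C) ≈ 17.1172, d(D) ≈ 4.1231. Nearest: B = (7, -4) with distance 3.1623.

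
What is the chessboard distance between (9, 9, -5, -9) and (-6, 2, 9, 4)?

max(|x_i - y_i|) = max(|9 - (-6)|, |9 - 2|, |-5 - 9|, |-9 - 4|) = max(15, 7, 14, 13) = 15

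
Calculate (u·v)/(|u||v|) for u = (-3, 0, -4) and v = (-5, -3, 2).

With u = (-3, 0, -4), v = (-5, -3, 2):
u·v = (-3)·(-5) + 0·(-3) + (-4)·2 = 15 + 0 + (-8) = 7.
|u| = √((-3)² + 0² + (-4)²) = √25, |v| = √((-5)² + (-3)² + 2²) = √38, so |u||v| = √(25·38) = √950.
cos θ = (u·v)/(|u||v|) = 7/√950 ≈ 0.2271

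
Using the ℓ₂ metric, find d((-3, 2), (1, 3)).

√(Σ(x_i - y_i)²) = √((-3 - 1)² + (2 - 3)²)
= √((-4)² + (-1)²) = √(16 + 1) = √17 ≈ 4.1231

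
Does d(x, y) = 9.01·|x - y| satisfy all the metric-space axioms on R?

Yes. Since |x - y| is a metric on R and 9.01 > 0, the positive scalar multiple 9.01·|x - y| is also a metric: scaling by a positive constant preserves non-negativity, identity (d=0 ⟺ |x-y|=0 ⟺ x=y), symmetry, and the triangle inequality.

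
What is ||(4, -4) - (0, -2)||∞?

max(|x_i - y_i|) = max(|4 - 0|, |-4 - (-2)|) = max(4, 2) = 4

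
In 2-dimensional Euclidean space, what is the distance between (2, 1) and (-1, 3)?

√(Σ(x_i - y_i)²) = √((2 - (-1))² + (1 - 3)²)
= √(3² + (-2)²) = √(9 + 4) = √13 ≈ 3.6056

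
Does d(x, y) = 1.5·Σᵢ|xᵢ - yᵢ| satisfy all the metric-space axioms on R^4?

Yes. The L1 (Manhattan) norm induces a metric on R^4, and multiplying a metric by a positive constant 1.5 > 0 preserves all four axioms: non-negativity (1.5·||x-y|| ≥ 0), identity (1.5·||x-y|| = 0 ⟺ ||x-y|| = 0 ⟺ x = y), symmetry (||x-y|| = ||y-x||), and the triangle inequality (1.5·||x-z|| ≤ 1.5·||x-y|| + 1.5·||y-z||). So d is a metric.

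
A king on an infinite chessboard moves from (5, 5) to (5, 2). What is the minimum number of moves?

max(|x_i - y_i|) = max(|5 - 5|, |5 - 2|) = max(0, 3) = 3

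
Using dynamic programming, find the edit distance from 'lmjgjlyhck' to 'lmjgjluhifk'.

Let D[i][j] be the edit distance between the first i characters of 'lmjgjlyhck' and the first j characters of 'lmjgjluhifk', with D[i][0] = i, D[0][j] = j, and D[i][j] = D[i-1][j-1] if the characters match, else 1 + min(D[i-1][j], D[i][j-1], D[i-1][j-1]). Filling the table (rows: prefixes of 'lmjgjlyhck', columns: prefixes of 'lmjgjluhifk'):
     ε  l  m  j  g  j  l  u  h  i  f  k
  ε  0  1  2  3  4  5  6  7  8  9 10 11
  l  1  0  1  2  3  4  5  6  7  8  9 10
  m  2  1  0  1  2  3  4  5  6  7  8  9
  j  3  2  1  0  1  2  3  4  5  6  7  8
  g  4  3  2  1  0  1  2  3  4  5  6  7
  j  5  4  3  2  1  0  1  2  3  4  5  6
  l  6  5  4  3  2  1  0  1  2  3  4  5
  y  7  6  5  4  3  2  1  1  2  3  4  5
  h  8  7  6  5  4  3  2  2  1  2  3  4
  c  9  8  7  6  5  4  3  3  2  2  3  4
  k 10  9  8  7  6  5  4  4  3  3  3  3
The bottom-right entry gives D[10][11] = 3, so no sequence of fewer than 3 edits works. Backtracking through the table gives one optimal edit sequence (3 edits):
  lmjgjlyhck → lmjgjluhck (sub y→u @7)
  lmjgjluhck → lmjgjluhick (ins i @9)
  lmjgjluhick → lmjgjluhifk (sub c→f @10)
Edit distance = 3.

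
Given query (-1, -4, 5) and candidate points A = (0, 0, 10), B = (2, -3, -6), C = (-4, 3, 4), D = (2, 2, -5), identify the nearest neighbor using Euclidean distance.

Distances: d(A) ≈ 6.4807, d(B) ≈ 11.4455, d(C) ≈ 7.6811, d(D) ≈ 12.0416. Nearest: A = (0, 0, 10) with distance 6.4807.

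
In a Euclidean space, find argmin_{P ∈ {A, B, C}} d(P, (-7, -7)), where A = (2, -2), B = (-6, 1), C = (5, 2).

Distances: d(A) ≈ 10.2956, d(B) ≈ 8.0623, d(C) = 15. Nearest: B = (-6, 1) with distance 8.0623.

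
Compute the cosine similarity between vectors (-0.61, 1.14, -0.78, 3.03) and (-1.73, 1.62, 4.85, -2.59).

With u = (-0.61, 1.14, -0.78, 3.03), v = (-1.73, 1.62, 4.85, -2.59):
u·v = (-0.61)·(-1.73) + 1.14·1.62 + (-0.78)·4.85 + 3.03·(-2.59) = 1.0553 + 1.8468 + (-3.783) + (-7.8477) = -8.7286.
|u| = √((-0.61)² + 1.14² + (-0.78)² + 3.03²) = √(0.3721 + 1.2996 + 0.6084 + 9.1809) = √11.461, |v| = √((-1.73)² + 1.62² + 4.85² + (-2.59)²) = √(2.9929 + 2.6244 + 23.5225 + 6.7081) = √35.8479.
cos θ = (u·v)/(|u||v|) = -8.7286/(√11.461·√35.8479) ≈ -0.4306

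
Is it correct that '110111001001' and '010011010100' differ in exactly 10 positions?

Differing positions: 1, 4, 8, 9, 10, 12. Hamming distance = 6, so the claim that d_H = 10 is false.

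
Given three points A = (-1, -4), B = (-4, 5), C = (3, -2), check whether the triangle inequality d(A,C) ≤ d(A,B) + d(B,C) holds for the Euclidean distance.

d(A,B) = √(3² + 9²) = √90 ≈ 9.4868, d(B,C) = √(7² + 7²) = √98 ≈ 9.8995, d(A,C) = √(4² + 2²) = √20 ≈ 4.4721.
d(A,C) ≈ 4.4721 ≤ 9.4868 + 9.8995 = 19.3863. Triangle inequality is satisfied.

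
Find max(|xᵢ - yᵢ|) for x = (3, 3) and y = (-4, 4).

max(|x_i - y_i|) = max(|3 - (-4)|, |3 - 4|) = max(7, 1) = 7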